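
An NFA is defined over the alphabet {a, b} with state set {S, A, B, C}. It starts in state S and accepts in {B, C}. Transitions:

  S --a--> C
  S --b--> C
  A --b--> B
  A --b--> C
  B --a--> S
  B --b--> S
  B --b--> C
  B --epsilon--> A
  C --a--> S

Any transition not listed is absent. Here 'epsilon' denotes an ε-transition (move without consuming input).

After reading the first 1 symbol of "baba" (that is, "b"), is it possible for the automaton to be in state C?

Start in {S}.
Read 'b': {S} → {C}.
State C is in {C}.

Yes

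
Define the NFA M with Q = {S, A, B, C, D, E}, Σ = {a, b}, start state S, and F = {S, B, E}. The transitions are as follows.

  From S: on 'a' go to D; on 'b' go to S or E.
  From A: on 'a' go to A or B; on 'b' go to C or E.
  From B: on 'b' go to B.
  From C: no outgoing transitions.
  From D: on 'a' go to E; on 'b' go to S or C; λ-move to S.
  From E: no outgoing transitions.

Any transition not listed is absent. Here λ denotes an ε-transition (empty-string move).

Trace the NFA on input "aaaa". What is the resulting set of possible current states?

{S, D, E}

Start in {S}.
Read 'a': S→{D}; union {D}; ε-closure = {S, D}.
Read 'a': S→{D}, D→{E}; union {D, E}; ε-closure = {S, D, E}.
Read 'a': S→{D}, D→{E}, E→∅; union {D, E}; ε-closure = {S, D, E}.
Read 'a': S→{D}, D→{E}, E→∅; union {D, E}; ε-closure = {S, D, E}.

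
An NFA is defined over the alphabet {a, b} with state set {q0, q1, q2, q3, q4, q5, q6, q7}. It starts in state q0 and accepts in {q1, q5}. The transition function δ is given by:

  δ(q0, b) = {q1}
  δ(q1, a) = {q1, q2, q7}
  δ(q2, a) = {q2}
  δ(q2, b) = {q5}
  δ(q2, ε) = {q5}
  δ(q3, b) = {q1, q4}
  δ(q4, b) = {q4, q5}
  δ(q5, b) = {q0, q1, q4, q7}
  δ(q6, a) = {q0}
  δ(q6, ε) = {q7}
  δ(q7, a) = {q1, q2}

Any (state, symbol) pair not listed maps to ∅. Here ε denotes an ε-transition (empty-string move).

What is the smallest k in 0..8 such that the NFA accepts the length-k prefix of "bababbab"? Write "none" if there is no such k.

1

Start in {q0}.
Read 'b': {q0} → {q1}.
None of the earlier sets intersect F, but {q1} does.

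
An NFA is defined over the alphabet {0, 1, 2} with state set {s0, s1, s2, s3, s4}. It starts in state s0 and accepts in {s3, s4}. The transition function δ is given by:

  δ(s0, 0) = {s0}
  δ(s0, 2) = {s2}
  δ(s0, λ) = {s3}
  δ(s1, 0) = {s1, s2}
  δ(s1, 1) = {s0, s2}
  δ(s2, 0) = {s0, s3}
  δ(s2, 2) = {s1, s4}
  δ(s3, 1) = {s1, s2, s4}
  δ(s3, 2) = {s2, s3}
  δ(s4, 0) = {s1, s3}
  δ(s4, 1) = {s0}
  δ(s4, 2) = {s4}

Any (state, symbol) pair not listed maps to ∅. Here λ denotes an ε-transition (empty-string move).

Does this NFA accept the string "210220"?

Start: ε-closure({s0}) = {s0, s3}.
Read '2': {s0, s3} → {s2, s3}.
Read '1': {s2, s3} → {s1, s2, s4}.
Read '0': {s1, s2, s4} → {s0, s1, s2, s3}.
Read '2': {s0, s1, s2, s3} → {s1, s2, s3, s4}.
Read '2': {s1, s2, s3, s4} → {s1, s2, s3, s4}.
Read '0': {s1, s2, s3, s4} → {s0, s1, s2, s3}.
The final set {s0, s1, s2, s3} contains the accepting state s3.

Yes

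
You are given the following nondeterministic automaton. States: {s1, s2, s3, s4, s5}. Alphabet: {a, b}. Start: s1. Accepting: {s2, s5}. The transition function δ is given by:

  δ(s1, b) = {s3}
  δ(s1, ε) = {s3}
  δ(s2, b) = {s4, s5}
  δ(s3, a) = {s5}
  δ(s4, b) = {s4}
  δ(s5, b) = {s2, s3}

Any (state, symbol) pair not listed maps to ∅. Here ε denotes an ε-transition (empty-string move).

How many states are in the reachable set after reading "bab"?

2

Start: ε-closure({s1}) = {s1, s3}.
Read 'b': {s1, s3} → {s3}.
Read 'a': {s3} → {s5}.
Read 'b': {s5} → {s2, s3}.
That set has 2 states.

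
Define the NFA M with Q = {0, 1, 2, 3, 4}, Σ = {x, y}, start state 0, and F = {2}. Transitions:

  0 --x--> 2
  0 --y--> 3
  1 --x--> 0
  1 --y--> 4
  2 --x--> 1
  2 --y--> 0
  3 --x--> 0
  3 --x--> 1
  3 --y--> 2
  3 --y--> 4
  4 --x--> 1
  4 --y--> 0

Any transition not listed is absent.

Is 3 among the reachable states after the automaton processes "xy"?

No

Start in {0}.
Read 'x': {0} → {2}.
Read 'y': {2} → {0}.
State 3 is not in {0}.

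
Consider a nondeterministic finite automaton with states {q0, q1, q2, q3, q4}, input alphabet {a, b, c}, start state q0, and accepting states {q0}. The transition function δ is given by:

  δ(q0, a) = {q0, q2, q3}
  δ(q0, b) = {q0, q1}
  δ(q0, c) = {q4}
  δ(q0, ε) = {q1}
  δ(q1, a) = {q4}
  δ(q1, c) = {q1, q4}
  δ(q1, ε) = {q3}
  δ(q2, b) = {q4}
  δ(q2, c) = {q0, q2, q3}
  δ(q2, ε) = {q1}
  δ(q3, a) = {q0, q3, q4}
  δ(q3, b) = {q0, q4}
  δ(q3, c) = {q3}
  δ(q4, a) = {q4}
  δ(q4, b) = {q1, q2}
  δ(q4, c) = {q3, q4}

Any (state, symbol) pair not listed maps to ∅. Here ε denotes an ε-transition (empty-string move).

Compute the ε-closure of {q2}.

{q1, q2, q3}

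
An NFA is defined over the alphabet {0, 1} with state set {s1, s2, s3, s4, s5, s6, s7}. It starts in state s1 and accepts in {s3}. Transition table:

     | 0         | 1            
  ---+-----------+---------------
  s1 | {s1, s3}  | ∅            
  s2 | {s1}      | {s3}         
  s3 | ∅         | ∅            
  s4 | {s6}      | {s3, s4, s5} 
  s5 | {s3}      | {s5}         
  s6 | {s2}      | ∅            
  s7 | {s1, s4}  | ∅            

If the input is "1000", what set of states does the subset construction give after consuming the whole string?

Start in {s1}.
Read '1': {s1} → ∅.
The set is empty and remains empty for the remaining 3 symbols.

∅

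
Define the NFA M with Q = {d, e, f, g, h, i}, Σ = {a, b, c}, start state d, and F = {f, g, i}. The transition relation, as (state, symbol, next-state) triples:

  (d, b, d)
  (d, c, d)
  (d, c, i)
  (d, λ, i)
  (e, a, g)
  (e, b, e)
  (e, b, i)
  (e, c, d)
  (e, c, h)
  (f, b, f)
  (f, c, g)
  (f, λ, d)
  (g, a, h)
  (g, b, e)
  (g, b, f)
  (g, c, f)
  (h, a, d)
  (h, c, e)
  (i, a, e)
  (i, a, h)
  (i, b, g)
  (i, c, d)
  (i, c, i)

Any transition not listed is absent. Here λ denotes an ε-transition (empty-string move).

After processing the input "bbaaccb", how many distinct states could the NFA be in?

Start: ε-closure({d}) = {d, i}.
Read 'b': d→{d}, i→{g}; union {d, g}; ε-closure = {d, g, i}.
Read 'b': d→{d}, g→{e, f}, i→{g}; union {d, e, f, g}; ε-closure = {d, e, f, g, i}.
Read 'a': d→∅, e→{g}, f→∅, g→{h}, i→{e, h}; now {e, g, h}.
Read 'a': e→{g}, g→{h}, h→{d}; union {d, g, h}; ε-closure = {d, g, h, i}.
Read 'c': d→{d, i}, g→{f}, h→{e}, i→{d, i}; now {d, e, f, i}.
Read 'c': d→{d, i}, e→{d, h}, f→{g}, i→{d, i}; now {d, g, h, i}.
Read 'b': d→{d}, g→{e, f}, h→∅, i→{g}; union {d, e, f, g}; ε-closure = {d, e, f, g, i}.
That set has 5 states.

5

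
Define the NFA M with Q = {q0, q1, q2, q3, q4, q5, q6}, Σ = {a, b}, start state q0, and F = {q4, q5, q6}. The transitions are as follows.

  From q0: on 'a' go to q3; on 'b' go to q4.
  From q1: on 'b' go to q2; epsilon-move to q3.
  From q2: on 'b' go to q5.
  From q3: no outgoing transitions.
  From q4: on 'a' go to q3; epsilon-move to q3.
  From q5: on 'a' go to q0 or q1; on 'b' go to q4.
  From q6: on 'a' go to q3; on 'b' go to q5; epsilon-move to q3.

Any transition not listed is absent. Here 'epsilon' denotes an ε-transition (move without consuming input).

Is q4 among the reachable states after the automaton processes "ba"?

Start in {q0}.
Read 'b': q0→{q4}; union {q4}; ε-closure = {q3, q4}.
Read 'a': q3→∅, q4→{q3}; now {q3}.
State q4 is not in {q3}.

No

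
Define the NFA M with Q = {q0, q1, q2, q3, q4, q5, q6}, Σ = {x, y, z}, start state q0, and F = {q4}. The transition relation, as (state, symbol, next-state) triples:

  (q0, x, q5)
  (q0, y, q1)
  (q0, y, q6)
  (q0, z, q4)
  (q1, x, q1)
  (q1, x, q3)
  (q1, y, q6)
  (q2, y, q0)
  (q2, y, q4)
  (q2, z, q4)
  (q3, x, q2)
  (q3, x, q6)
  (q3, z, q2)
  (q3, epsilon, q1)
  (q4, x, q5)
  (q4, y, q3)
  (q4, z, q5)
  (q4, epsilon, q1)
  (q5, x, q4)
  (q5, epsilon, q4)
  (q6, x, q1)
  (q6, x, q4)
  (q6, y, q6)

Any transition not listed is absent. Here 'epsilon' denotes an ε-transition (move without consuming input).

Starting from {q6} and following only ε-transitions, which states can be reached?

{q6}

Begin with {q6}.
No ε-moves leave this set, so the closure equals the set itself.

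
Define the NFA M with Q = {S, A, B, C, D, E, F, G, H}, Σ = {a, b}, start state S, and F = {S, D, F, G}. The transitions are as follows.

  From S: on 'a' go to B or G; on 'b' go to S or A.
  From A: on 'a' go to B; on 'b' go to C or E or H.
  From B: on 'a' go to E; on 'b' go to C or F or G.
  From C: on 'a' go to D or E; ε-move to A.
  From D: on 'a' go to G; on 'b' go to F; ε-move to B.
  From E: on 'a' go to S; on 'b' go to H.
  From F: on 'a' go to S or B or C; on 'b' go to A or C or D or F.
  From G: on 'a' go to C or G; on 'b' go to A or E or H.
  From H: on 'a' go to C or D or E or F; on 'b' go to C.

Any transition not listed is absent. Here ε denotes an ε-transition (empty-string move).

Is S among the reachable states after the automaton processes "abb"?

Start in {S}.
Read 'a': {S} → {B, G}.
Read 'b': {B, G} → {A, C, E, F, G, H}.
Read 'b': {A, C, E, F, G, H} → {A, B, C, D, E, F, H}.
State S is not in {A, B, C, D, E, F, H}.

No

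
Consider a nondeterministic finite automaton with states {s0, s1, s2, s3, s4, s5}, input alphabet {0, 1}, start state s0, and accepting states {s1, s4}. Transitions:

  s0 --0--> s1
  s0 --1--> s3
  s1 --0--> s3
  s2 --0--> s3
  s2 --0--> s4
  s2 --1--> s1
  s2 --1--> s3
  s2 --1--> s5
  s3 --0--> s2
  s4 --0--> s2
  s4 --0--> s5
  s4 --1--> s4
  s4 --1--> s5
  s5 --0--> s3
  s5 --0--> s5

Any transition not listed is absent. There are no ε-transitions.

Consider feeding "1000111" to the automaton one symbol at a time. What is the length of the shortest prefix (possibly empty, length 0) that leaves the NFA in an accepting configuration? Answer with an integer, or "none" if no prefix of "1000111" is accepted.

3

Start in {s0}.
Read '1': s0→{s3}; now {s3}.
Read '0': s3→{s2}; now {s2}.
Read '0': s2→{s3, s4}; now {s3, s4}.
None of the earlier sets intersect F, but {s3, s4} does.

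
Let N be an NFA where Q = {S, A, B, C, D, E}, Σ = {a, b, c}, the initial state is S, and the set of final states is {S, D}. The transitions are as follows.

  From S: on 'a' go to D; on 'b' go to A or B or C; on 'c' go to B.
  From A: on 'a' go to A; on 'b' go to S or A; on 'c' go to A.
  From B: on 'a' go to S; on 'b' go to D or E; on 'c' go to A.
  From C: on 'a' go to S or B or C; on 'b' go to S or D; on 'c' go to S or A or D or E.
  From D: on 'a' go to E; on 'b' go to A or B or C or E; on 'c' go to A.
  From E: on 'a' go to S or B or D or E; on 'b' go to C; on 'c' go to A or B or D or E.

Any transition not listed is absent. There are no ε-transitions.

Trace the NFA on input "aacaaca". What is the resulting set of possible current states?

{S, A, B, D, E}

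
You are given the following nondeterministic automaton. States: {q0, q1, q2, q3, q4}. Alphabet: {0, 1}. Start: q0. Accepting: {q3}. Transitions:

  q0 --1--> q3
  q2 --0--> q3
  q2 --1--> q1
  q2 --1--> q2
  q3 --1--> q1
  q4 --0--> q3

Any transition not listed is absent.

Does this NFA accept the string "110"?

No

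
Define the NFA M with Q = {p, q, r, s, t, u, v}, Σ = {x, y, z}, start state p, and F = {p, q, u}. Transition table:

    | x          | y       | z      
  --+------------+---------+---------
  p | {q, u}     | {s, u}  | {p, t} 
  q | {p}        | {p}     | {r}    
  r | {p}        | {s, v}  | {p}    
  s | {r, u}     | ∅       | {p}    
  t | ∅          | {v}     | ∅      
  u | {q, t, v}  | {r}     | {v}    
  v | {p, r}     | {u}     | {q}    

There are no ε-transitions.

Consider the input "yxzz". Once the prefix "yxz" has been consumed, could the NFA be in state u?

Start in {p}.
Read 'y': p→{s, u}; now {s, u}.
Read 'x': s→{r, u}, u→{q, t, v}; now {q, r, t, u, v}.
Read 'z': q→{r}, r→{p}, t→∅, u→{v}, v→{q}; now {p, q, r, v}.
State u is not in {p, q, r, v}.

No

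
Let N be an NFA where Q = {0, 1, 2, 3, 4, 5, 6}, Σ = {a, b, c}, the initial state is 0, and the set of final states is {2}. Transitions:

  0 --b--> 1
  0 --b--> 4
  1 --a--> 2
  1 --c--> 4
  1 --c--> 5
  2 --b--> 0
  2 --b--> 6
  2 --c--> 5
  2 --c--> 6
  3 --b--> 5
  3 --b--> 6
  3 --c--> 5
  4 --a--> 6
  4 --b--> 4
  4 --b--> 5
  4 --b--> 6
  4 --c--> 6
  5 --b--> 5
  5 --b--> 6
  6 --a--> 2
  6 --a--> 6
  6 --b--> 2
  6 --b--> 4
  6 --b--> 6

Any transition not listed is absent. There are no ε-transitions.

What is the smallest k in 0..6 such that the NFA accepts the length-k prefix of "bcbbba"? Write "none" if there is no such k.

Start in {0}.
Read 'b': {0} → {1, 4}.
Read 'c': {1, 4} → {4, 5, 6}.
Read 'b': {4, 5, 6} → {2, 4, 5, 6}.
None of the earlier sets intersect F, but {2, 4, 5, 6} does.

3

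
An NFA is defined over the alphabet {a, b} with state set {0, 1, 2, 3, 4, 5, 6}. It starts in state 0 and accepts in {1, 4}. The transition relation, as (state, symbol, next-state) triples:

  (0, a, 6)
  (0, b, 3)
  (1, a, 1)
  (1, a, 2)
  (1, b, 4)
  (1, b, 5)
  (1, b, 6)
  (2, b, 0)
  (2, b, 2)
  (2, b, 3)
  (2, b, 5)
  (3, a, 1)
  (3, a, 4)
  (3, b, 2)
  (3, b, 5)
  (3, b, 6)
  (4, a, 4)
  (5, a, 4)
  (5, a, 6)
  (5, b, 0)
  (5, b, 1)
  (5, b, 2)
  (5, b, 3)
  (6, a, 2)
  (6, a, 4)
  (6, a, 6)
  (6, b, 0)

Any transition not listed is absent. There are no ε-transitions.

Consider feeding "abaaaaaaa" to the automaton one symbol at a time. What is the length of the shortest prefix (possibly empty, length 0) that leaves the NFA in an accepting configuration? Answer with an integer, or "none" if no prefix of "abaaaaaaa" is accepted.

4

Start in {0}.
Read 'a': {0} → {6}.
Read 'b': {6} → {0}.
Read 'a': {0} → {6}.
Read 'a': {6} → {2, 4, 6}.
None of the earlier sets intersect F, but {2, 4, 6} does.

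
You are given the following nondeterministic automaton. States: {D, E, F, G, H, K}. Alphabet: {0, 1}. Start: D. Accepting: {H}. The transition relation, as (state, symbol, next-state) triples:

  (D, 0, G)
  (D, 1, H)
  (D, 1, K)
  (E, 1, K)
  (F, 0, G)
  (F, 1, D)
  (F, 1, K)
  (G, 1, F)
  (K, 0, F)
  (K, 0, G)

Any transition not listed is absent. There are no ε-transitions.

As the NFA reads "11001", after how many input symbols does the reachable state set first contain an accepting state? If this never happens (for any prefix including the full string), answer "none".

1

Start in {D}.
Read '1': D→{H, K}; now {H, K}.
None of the earlier sets intersect F, but {H, K} does.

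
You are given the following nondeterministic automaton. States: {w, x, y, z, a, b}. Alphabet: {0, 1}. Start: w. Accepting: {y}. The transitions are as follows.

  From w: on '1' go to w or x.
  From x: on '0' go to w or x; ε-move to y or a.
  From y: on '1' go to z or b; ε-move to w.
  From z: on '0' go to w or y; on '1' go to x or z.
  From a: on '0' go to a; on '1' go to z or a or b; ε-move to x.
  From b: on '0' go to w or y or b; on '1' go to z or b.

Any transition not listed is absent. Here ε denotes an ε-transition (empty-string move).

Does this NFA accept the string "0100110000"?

No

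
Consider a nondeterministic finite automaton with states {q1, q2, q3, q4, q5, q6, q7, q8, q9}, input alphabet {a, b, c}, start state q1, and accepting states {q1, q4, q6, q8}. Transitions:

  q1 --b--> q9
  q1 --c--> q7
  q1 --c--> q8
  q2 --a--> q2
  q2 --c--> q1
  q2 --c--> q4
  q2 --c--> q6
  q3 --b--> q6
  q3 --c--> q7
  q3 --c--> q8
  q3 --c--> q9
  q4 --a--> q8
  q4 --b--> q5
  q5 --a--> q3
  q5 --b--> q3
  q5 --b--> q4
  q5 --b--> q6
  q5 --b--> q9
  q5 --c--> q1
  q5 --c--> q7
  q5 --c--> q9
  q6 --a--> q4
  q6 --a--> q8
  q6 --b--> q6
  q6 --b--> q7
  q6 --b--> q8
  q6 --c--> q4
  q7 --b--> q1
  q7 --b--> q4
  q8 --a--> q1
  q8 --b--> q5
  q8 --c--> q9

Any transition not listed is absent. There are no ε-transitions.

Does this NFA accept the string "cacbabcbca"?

Start in {q1}.
Read 'c': {q1} → {q7, q8}.
Read 'a': {q7, q8} → {q1}.
Read 'c': {q1} → {q7, q8}.
Read 'b': {q7, q8} → {q1, q4, q5}.
Read 'a': {q1, q4, q5} → {q3, q8}.
Read 'b': {q3, q8} → {q5, q6}.
Read 'c': {q5, q6} → {q1, q4, q7, q9}.
Read 'b': {q1, q4, q7, q9} → {q1, q4, q5, q9}.
Read 'c': {q1, q4, q5, q9} → {q1, q7, q8, q9}.
Read 'a': {q1, q7, q8, q9} → {q1}.
The final set {q1} contains the accepting state q1.

Yes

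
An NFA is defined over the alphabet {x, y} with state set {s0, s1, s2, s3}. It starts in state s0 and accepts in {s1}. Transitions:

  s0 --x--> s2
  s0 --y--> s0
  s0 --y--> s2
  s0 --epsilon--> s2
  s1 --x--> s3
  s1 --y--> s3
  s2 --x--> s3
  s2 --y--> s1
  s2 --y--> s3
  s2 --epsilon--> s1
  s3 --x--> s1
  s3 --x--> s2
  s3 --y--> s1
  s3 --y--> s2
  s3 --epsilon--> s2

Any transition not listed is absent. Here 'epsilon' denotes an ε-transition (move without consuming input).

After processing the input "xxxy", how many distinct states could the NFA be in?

3

Start: ε-closure({s0}) = {s0, s1, s2}.
Read 'x': s0→{s2}, s1→{s3}, s2→{s3}; union {s2, s3}; ε-closure = {s1, s2, s3}.
Read 'x': s1→{s3}, s2→{s3}, s3→{s1, s2}; now {s1, s2, s3}.
Read 'x': s1→{s3}, s2→{s3}, s3→{s1, s2}; now {s1, s2, s3}.
Read 'y': s1→{s3}, s2→{s1, s3}, s3→{s1, s2}; now {s1, s2, s3}.
That set has 3 states.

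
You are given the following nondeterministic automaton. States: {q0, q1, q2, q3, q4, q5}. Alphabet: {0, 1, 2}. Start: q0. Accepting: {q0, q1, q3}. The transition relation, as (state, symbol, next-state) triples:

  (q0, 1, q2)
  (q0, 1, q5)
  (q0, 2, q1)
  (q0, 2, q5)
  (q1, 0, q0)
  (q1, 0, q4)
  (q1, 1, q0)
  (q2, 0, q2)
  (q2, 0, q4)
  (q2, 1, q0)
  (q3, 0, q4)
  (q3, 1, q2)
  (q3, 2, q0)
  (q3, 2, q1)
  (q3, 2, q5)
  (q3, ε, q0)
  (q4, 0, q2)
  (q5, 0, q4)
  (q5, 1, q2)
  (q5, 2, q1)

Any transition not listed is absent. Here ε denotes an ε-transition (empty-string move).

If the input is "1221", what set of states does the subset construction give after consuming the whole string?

Start in {q0}.
Read '1': {q0} → {q2, q5}.
Read '2': {q2, q5} → {q1}.
Read '2': {q1} → ∅.
The set is empty and remains empty for the remaining 1 symbol.

∅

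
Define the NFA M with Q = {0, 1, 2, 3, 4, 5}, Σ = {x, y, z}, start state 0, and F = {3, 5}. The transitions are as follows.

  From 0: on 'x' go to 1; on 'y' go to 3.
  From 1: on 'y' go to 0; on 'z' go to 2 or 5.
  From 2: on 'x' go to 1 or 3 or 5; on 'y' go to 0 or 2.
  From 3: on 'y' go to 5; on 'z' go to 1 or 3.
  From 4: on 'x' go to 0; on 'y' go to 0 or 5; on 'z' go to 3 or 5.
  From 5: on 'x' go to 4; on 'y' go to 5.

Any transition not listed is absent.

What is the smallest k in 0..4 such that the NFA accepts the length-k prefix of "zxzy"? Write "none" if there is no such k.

none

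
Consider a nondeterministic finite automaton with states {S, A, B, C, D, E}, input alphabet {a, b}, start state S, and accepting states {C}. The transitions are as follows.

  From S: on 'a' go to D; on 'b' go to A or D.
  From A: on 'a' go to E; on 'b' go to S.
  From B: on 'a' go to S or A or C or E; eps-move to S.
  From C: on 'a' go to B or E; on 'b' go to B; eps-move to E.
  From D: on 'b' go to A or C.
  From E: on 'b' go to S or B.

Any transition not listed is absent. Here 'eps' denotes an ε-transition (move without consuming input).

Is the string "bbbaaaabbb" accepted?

Yes

Start in {S}.
Read 'b': S→{A, D}; now {A, D}.
Read 'b': A→{S}, D→{A, C}; union {S, A, C}; ε-closure = {S, A, C, E}.
Read 'b': S→{A, D}, A→{S}, C→{B}, E→{S, B}; now {S, A, B, D}.
Read 'a': S→{D}, A→{E}, B→{S, A, C, E}, D→∅; now {S, A, C, D, E}.
Read 'a': S→{D}, A→{E}, C→{B, E}, D→∅, E→∅; union {B, D, E}; ε-closure = {S, B, D, E}.
Read 'a': S→{D}, B→{S, A, C, E}, D→∅, E→∅; now {S, A, C, D, E}.
Read 'a': S→{D}, A→{E}, C→{B, E}, D→∅, E→∅; union {B, D, E}; ε-closure = {S, B, D, E}.
Read 'b': S→{A, D}, B→∅, D→{A, C}, E→{S, B}; union {S, A, B, C, D}; ε-closure = {S, A, B, C, D, E}.
Read 'b': S→{A, D}, A→{S}, B→∅, C→{B}, D→{A, C}, E→{S, B}; union {S, A, B, C, D}; ε-closure = {S, A, B, C, D, E}.
Read 'b': S→{A, D}, A→{S}, B→∅, C→{B}, D→{A, C}, E→{S, B}; union {S, A, B, C, D}; ε-closure = {S, A, B, C, D, E}.
The final set {S, A, B, C, D, E} contains the accepting state C.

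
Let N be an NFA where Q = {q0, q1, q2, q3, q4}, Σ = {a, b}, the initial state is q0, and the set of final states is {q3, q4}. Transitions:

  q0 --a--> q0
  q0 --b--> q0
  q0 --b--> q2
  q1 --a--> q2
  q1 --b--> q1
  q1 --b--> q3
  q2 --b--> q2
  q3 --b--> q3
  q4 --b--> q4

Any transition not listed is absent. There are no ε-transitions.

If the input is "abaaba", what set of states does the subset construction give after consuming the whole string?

{q0}

Start in {q0}.
Read 'a': q0→{q0}; now {q0}.
Read 'b': q0→{q0, q2}; now {q0, q2}.
Read 'a': q0→{q0}, q2→∅; now {q0}.
Read 'a': q0→{q0}; now {q0}.
Read 'b': q0→{q0, q2}; now {q0, q2}.
Read 'a': q0→{q0}, q2→∅; now {q0}.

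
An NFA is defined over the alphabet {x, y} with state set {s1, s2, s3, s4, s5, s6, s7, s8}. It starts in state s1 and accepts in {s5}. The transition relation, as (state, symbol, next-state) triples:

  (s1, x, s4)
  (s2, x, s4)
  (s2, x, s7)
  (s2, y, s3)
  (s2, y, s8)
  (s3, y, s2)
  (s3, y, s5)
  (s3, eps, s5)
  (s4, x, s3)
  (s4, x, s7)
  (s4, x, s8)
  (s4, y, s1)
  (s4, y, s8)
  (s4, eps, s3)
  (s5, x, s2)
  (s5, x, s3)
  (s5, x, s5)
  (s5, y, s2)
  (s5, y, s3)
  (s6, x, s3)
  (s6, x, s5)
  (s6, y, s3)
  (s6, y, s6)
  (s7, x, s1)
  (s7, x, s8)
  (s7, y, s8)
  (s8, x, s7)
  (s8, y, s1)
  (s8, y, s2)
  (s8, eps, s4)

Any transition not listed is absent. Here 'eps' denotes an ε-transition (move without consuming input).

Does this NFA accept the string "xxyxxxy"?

Yes

Start in {s1}.
Read 'x': {s1} → {s3, s4, s5}.
Read 'x': {s3, s4, s5} → {s2, s3, s4, s5, s7, s8}.
Read 'y': {s2, s3, s4, s5, s7, s8} → {s1, s2, s3, s4, s5, s8}.
Read 'x': {s1, s2, s3, s4, s5, s8} → {s2, s3, s4, s5, s7, s8}.
Read 'x': {s2, s3, s4, s5, s7, s8} → {s1, s2, s3, s4, s5, s7, s8}.
Read 'x': {s1, s2, s3, s4, s5, s7, s8} → {s1, s2, s3, s4, s5, s7, s8}.
Read 'y': {s1, s2, s3, s4, s5, s7, s8} → {s1, s2, s3, s4, s5, s8}.
The final set {s1, s2, s3, s4, s5, s8} contains the accepting state s5.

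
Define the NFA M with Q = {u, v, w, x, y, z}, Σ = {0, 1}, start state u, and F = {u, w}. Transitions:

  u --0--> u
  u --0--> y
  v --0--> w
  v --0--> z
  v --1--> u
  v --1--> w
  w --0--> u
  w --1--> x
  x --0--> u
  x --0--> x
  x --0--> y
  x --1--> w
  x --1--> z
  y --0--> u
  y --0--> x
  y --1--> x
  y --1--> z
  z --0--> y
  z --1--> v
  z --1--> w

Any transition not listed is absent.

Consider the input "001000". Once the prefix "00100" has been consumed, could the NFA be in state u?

Start in {u}.
Read '0': {u} → {u, y}.
Read '0': {u, y} → {u, x, y}.
Read '1': {u, x, y} → {w, x, z}.
Read '0': {w, x, z} → {u, x, y}.
Read '0': {u, x, y} → {u, x, y}.
State u is in {u, x, y}.

Yes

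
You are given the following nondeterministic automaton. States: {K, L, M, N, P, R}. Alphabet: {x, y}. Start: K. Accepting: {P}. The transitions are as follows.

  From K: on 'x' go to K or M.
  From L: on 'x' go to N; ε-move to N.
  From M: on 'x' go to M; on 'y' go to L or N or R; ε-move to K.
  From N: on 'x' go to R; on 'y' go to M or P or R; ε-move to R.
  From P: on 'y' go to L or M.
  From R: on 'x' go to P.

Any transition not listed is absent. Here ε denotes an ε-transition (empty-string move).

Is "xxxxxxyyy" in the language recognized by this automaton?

No

Start in {K}.
Read 'x': {K} → {K, M}.
Read 'x': {K, M} → {K, M}.
Read 'x': {K, M} → {K, M}.
Read 'x': {K, M} → {K, M}.
Read 'x': {K, M} → {K, M}.
Read 'x': {K, M} → {K, M}.
Read 'y': {K, M} → {L, N, R}.
Read 'y': {L, N, R} → {K, M, P, R}.
Read 'y': {K, M, P, R} → {K, L, M, N, R}.
The final set {K, L, M, N, R} contains no accepting state.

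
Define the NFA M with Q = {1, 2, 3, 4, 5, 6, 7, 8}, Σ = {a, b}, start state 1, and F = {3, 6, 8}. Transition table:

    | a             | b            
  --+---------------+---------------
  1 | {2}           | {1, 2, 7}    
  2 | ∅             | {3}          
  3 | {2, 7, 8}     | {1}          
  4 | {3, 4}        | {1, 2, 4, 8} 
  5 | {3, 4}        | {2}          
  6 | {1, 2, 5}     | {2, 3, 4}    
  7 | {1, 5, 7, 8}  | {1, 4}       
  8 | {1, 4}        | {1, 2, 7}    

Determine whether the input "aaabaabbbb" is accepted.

No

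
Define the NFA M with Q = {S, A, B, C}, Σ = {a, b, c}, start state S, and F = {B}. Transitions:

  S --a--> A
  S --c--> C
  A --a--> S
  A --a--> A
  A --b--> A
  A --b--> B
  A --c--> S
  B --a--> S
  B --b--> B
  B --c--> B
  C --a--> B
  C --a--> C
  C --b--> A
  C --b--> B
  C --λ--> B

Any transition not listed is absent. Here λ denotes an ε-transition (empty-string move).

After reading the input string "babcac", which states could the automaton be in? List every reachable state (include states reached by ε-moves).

Start in {S}.
Read 'b': S→∅; now ∅.
The set is empty and remains empty for the remaining 5 symbols.

∅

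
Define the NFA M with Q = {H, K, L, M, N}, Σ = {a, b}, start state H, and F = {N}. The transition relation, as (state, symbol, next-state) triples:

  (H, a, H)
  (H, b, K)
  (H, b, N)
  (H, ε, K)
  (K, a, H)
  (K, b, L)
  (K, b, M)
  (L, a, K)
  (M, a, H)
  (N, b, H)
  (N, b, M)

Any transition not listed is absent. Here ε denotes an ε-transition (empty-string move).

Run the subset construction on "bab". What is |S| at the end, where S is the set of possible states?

Start: ε-closure({H}) = {H, K}.
Read 'b': H→{K, N}, K→{L, M}; now {K, L, M, N}.
Read 'a': K→{H}, L→{K}, M→{H}, N→∅; now {H, K}.
Read 'b': H→{K, N}, K→{L, M}; now {K, L, M, N}.
That set has 4 states.

4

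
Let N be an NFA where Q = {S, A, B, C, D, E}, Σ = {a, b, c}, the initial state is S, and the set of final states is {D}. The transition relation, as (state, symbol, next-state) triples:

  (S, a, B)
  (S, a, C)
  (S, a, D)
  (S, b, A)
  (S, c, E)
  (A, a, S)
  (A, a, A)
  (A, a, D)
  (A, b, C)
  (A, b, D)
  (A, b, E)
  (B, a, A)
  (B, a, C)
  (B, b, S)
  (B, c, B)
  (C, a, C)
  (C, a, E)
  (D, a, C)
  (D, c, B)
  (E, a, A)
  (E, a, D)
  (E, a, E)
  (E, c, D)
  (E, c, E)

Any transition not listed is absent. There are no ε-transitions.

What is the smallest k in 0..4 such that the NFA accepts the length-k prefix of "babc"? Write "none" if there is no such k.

2

Start in {S}.
Read 'b': S→{A}; now {A}.
Read 'a': A→{S, A, D}; now {S, A, D}.
None of the earlier sets intersect F, but {S, A, D} does.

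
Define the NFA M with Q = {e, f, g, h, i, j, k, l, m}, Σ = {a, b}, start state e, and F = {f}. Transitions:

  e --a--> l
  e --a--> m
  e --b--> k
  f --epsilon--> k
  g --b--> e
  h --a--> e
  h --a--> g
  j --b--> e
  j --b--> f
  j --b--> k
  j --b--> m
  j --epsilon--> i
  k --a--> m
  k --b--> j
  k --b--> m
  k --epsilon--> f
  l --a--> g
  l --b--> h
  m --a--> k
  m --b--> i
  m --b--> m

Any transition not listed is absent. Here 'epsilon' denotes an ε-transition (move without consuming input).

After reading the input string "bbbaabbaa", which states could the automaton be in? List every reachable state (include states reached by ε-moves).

Start in {e}.
Read 'b': {e} → {f, k}.
Read 'b': {f, k} → {i, j, m}.
Read 'b': {i, j, m} → {e, f, i, k, m}.
Read 'a': {e, f, i, k, m} → {f, k, l, m}.
Read 'a': {f, k, l, m} → {f, g, k, m}.
Read 'b': {f, g, k, m} → {e, i, j, m}.
Read 'b': {e, i, j, m} → {e, f, i, k, m}.
Read 'a': {e, f, i, k, m} → {f, k, l, m}.
Read 'a': {f, k, l, m} → {f, g, k, m}.

{f, g, k, m}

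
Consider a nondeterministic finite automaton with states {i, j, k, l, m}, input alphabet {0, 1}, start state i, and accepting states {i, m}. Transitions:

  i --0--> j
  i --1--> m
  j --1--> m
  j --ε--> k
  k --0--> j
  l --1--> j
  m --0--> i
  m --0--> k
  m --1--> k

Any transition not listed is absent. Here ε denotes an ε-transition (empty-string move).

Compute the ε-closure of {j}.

{j, k}

Begin with {j}.
ε-move j → k; add k.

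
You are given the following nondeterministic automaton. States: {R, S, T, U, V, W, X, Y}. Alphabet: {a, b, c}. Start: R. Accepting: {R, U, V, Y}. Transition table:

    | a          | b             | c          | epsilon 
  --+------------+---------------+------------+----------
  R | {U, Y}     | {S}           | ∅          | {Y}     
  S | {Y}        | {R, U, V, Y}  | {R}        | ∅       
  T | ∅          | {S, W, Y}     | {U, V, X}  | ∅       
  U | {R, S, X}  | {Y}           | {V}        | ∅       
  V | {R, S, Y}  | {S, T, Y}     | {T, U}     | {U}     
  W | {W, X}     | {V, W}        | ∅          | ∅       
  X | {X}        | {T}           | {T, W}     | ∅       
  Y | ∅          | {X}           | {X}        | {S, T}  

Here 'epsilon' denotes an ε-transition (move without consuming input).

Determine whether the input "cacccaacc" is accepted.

Yes

Start: ε-closure({R}) = {R, S, T, Y}.
Read 'c': {R, S, T, Y} → {R, S, T, U, V, X, Y}.
Read 'a': {R, S, T, U, V, X, Y} → {R, S, T, U, X, Y}.
Read 'c': {R, S, T, U, X, Y} → {R, S, T, U, V, W, X, Y}.
Read 'c': {R, S, T, U, V, W, X, Y} → {R, S, T, U, V, W, X, Y}.
Read 'c': {R, S, T, U, V, W, X, Y} → {R, S, T, U, V, W, X, Y}.
Read 'a': {R, S, T, U, V, W, X, Y} → {R, S, T, U, W, X, Y}.
Read 'a': {R, S, T, U, W, X, Y} → {R, S, T, U, W, X, Y}.
Read 'c': {R, S, T, U, W, X, Y} → {R, S, T, U, V, W, X, Y}.
Read 'c': {R, S, T, U, V, W, X, Y} → {R, S, T, U, V, W, X, Y}.
The final set {R, S, T, U, V, W, X, Y} contains the accepting states R, U, V, Y.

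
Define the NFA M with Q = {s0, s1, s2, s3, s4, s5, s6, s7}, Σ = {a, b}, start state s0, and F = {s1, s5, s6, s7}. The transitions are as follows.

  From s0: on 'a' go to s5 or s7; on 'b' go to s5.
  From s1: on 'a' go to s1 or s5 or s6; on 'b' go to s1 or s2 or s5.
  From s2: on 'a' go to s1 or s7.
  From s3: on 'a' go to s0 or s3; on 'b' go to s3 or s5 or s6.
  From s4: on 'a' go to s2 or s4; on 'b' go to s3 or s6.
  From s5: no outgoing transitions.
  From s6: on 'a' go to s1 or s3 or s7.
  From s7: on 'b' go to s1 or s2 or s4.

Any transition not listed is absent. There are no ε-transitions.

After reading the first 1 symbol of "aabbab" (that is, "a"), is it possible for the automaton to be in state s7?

Start in {s0}.
Read 'a': s0→{s5, s7}; now {s5, s7}.
State s7 is in {s5, s7}.

Yes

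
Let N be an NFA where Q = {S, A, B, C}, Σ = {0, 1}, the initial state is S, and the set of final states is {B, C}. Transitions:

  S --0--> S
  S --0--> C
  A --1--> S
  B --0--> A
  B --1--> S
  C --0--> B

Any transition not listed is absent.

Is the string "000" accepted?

Yes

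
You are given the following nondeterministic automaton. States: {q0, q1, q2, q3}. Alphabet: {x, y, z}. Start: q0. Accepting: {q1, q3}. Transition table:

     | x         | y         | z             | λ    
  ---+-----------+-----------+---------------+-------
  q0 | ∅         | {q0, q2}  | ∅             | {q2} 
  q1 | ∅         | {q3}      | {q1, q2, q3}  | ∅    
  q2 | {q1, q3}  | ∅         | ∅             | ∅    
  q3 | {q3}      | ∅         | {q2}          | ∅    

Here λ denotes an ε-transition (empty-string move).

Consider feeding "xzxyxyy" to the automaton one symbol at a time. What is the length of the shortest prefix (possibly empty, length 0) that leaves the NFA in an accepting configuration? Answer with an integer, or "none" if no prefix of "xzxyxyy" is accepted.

1

Start: ε-closure({q0}) = {q0, q2}.
Read 'x': q0→∅, q2→{q1, q3}; now {q1, q3}.
None of the earlier sets intersect F, but {q1, q3} does.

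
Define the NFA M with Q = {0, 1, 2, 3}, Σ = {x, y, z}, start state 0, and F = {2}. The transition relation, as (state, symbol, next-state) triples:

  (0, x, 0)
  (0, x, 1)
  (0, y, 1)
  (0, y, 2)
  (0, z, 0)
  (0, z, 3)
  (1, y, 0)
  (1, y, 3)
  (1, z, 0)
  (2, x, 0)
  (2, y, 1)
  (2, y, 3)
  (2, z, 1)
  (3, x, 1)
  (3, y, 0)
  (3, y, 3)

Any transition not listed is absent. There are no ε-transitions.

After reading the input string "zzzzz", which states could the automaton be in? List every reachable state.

Start in {0}.
Read 'z': {0} → {0, 3}.
Read 'z': {0, 3} → {0, 3}.
Read 'z': {0, 3} → {0, 3}.
Read 'z': {0, 3} → {0, 3}.
Read 'z': {0, 3} → {0, 3}.

{0, 3}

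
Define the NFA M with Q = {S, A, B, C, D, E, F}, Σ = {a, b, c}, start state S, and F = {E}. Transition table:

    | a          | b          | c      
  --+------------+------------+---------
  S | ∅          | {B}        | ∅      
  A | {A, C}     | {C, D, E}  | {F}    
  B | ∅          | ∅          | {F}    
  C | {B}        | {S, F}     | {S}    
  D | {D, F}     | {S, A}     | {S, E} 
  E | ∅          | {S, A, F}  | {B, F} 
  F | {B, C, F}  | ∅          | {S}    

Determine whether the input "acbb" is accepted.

Start in {S}.
Read 'a': S→∅; now ∅.
The set is empty and remains empty for the remaining 3 symbols.
The final set ∅ contains no accepting state.

No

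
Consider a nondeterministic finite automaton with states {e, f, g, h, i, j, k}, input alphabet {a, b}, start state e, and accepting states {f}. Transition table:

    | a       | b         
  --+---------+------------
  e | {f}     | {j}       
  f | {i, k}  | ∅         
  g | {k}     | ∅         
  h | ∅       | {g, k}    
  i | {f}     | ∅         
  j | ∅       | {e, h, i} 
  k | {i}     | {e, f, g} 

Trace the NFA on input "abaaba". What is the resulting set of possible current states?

∅

Start in {e}.
Read 'a': {e} → {f}.
Read 'b': {f} → ∅.
The set is empty and remains empty for the remaining 4 symbols.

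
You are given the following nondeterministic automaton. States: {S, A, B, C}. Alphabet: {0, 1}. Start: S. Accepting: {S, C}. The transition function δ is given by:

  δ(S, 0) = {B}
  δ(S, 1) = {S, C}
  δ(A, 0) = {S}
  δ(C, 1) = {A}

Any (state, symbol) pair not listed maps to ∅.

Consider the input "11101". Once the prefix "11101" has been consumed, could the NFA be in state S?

Yes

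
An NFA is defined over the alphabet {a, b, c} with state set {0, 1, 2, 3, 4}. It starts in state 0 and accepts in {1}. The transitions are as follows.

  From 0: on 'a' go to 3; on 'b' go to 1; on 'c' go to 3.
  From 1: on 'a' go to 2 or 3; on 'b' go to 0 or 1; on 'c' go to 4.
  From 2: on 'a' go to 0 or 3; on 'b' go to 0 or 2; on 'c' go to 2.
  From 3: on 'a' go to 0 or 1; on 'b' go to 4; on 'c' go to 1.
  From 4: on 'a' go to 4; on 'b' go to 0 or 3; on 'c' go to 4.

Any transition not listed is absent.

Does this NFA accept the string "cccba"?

Start in {0}.
Read 'c': 0→{3}; now {3}.
Read 'c': 3→{1}; now {1}.
Read 'c': 1→{4}; now {4}.
Read 'b': 4→{0, 3}; now {0, 3}.
Read 'a': 0→{3}, 3→{0, 1}; now {0, 1, 3}.
The final set {0, 1, 3} contains the accepting state 1.

Yes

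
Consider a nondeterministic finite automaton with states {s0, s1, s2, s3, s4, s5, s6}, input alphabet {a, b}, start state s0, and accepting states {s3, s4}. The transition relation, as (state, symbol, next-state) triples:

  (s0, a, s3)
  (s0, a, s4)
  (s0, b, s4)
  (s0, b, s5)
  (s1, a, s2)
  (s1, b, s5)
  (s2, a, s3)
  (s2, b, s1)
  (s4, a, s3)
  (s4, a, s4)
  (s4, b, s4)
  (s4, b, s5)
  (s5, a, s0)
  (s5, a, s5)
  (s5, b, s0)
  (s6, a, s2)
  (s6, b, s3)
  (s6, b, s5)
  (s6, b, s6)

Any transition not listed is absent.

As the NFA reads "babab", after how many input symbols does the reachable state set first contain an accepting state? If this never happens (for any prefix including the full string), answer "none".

1

Start in {s0}.
Read 'b': {s0} → {s4, s5}.
None of the earlier sets intersect F, but {s4, s5} does.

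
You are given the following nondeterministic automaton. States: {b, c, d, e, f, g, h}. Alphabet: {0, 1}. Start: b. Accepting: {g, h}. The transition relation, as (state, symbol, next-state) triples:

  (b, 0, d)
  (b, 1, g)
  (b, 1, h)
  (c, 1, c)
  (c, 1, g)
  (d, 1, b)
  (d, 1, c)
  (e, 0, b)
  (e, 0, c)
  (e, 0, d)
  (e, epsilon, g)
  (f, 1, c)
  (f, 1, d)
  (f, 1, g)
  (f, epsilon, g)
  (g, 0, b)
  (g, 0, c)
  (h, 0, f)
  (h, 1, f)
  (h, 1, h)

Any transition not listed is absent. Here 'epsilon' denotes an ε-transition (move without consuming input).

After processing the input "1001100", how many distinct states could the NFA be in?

Start in {b}.
Read '1': {b} → {g, h}.
Read '0': {g, h} → {b, c, f, g}.
Read '0': {b, c, f, g} → {b, c, d}.
Read '1': {b, c, d} → {b, c, g, h}.
Read '1': {b, c, g, h} → {c, f, g, h}.
Read '0': {c, f, g, h} → {b, c, f, g}.
Read '0': {b, c, f, g} → {b, c, d}.
That set has 3 states.

3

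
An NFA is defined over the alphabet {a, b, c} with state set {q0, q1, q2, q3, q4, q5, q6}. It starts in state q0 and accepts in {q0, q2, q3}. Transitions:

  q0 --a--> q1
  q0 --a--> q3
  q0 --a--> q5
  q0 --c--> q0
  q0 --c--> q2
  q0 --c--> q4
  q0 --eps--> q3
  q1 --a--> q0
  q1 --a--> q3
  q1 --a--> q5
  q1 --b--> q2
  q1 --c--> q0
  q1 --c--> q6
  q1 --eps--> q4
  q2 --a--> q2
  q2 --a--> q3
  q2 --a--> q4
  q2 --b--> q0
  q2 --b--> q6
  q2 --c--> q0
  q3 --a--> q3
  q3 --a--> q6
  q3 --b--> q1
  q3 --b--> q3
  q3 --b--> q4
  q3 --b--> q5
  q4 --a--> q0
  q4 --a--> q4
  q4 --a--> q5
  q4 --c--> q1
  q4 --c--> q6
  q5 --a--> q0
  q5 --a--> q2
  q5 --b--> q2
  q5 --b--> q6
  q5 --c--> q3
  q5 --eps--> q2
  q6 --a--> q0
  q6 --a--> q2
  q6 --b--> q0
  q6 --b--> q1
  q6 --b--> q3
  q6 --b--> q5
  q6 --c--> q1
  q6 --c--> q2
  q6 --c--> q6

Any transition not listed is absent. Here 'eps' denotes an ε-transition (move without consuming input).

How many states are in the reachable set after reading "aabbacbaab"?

7

Start: ε-closure({q0}) = {q0, q3}.
Read 'a': {q0, q3} → {q1, q2, q3, q4, q5, q6}.
Read 'a': {q1, q2, q3, q4, q5, q6} → {q0, q2, q3, q4, q5, q6}.
Read 'b': {q0, q2, q3, q4, q5, q6} → {q0, q1, q2, q3, q4, q5, q6}.
Read 'b': {q0, q1, q2, q3, q4, q5, q6} → {q0, q1, q2, q3, q4, q5, q6}.
Read 'a': {q0, q1, q2, q3, q4, q5, q6} → {q0, q1, q2, q3, q4, q5, q6}.
Read 'c': {q0, q1, q2, q3, q4, q5, q6} → {q0, q1, q2, q3, q4, q6}.
Read 'b': {q0, q1, q2, q3, q4, q6} → {q0, q1, q2, q3, q4, q5, q6}.
Read 'a': {q0, q1, q2, q3, q4, q5, q6} → {q0, q1, q2, q3, q4, q5, q6}.
Read 'a': {q0, q1, q2, q3, q4, q5, q6} → {q0, q1, q2, q3, q4, q5, q6}.
Read 'b': {q0, q1, q2, q3, q4, q5, q6} → {q0, q1, q2, q3, q4, q5, q6}.
That set has 7 states.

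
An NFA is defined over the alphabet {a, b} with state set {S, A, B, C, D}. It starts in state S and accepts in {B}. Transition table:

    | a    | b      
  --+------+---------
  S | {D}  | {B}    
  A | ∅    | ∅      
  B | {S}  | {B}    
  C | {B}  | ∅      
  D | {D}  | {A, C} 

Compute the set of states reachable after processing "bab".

Start in {S}.
Read 'b': S→{B}; now {B}.
Read 'a': B→{S}; now {S}.
Read 'b': S→{B}; now {B}.

{B}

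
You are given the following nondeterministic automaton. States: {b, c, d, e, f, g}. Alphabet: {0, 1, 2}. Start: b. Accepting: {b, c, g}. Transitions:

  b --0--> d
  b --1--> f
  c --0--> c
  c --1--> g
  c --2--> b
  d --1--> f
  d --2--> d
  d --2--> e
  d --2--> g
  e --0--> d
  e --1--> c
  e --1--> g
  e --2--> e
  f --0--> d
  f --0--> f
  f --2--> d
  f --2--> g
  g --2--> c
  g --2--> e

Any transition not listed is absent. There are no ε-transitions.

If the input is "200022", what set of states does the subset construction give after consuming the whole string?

Start in {b}.
Read '2': b→∅; now ∅.
The set is empty and remains empty for the remaining 5 symbols.

∅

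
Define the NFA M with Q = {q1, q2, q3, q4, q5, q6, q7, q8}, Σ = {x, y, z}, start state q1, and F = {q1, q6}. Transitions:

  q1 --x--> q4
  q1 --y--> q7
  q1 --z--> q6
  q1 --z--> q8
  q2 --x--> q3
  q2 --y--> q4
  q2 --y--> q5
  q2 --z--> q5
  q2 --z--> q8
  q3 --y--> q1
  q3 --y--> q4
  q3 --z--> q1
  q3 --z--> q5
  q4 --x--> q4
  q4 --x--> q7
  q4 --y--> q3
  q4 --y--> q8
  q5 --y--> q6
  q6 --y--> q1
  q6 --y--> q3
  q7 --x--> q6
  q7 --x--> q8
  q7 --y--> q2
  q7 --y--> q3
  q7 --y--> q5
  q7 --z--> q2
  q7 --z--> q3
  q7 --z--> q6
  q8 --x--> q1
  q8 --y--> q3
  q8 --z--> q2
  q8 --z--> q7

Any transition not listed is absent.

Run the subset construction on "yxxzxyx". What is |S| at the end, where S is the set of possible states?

2

Start in {q1}.
Read 'y': q1→{q7}; now {q7}.
Read 'x': q7→{q6, q8}; now {q6, q8}.
Read 'x': q6→∅, q8→{q1}; now {q1}.
Read 'z': q1→{q6, q8}; now {q6, q8}.
Read 'x': q6→∅, q8→{q1}; now {q1}.
Read 'y': q1→{q7}; now {q7}.
Read 'x': q7→{q6, q8}; now {q6, q8}.
That set has 2 states.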